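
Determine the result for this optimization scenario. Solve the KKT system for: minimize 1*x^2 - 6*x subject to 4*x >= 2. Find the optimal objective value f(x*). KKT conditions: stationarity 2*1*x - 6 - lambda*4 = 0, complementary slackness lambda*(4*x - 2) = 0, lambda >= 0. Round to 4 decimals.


Step 1: Try lambda = 0 (constraint inactive).
Stationarity: 2*1*x - 6 = 0
x* = 6/(2*1) = 3.0
Check constraint: 4*3.0 = 12.0 >= 2 -- satisfied.
Step 2: Compute optimal value.
f(x*) = 1*3.0^2 - 6*3.0 = -9.0


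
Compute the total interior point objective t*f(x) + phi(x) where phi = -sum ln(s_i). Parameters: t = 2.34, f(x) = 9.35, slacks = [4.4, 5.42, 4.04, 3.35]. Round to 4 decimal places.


Step 1: Compute log-barrier.
ln values: [1.4816, 1.6901, 1.3962, 1.209]
phi = -(1.4816 + 1.6901 + 1.3962 + 1.209) = -5.7769
Step 2: Compute augmented objective.
t*f(x) = 2.34*9.35 = 21.879
Total = 21.879 - 5.7769 = 16.1021


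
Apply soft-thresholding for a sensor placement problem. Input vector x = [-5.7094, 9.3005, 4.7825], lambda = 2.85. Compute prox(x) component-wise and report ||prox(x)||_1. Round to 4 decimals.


Soft-thresholding with lambda = 2.85:
prox(-5.7094) = sign(-5.7094)*max(|-5.7094| - 2.85, 0) = -2.8594
prox(9.3005) = sign(9.3005)*max(|9.3005| - 2.85, 0) = 6.4505
prox(4.7825) = sign(4.7825)*max(|4.7825| - 2.85, 0) = 1.9325
prox(x) = [-2.8594, 6.4505, 1.9325]
||prox(x)||_1 = 2.8594 + 6.4505 + 1.9325 = 11.2424


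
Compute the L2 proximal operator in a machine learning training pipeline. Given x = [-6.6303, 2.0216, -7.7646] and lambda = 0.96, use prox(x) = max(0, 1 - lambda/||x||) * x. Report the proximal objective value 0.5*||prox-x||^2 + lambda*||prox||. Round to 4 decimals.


Step 1: Compute ||x||.
||x|| = 10.4085
Step 2: Compute scaling factor.
scale = max(0, 1 - 0.96/10.4085) = 0.9078
Step 3: prox(x) = [-6.0188, 1.8351, -7.0485]
||prox(x)|| = 9.4485
Step 4: Proximal objective.
0.5*||prox-x||^2 = 0.4608
lambda*||prox|| = 9.0706
Total = 9.5314


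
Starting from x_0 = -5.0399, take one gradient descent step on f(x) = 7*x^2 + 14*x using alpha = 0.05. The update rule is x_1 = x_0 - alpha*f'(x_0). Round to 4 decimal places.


We compute the gradient at x_0 and apply the update.
f'(x) = 14*x + 14
f'(-5.0399) = 14*-5.0399 + 14 = -56.5586
x_1 = -5.0399 - 0.05*-56.5586 = -2.212


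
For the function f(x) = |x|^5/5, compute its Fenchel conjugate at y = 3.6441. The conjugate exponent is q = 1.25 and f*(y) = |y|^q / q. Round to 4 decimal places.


The conjugate exponent q satisfies 1/p + 1/q = 1.
p = 5, so q = 5/(5 - 1) = 1.25
|y|^q = 3.6441^1.25 = 5.0349
f*(3.6441) = 5.0349 / 1.25 = 4.0279


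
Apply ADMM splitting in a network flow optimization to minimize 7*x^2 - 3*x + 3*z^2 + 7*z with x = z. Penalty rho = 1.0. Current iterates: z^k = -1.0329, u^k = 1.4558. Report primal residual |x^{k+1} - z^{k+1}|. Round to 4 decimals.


ADMM iteration with rho = 1.0, z^k = -1.0329, u^k = 1.4558
Step 1: x-update.
Minimize 7*x^2 - 3*x + (1.0/2)*(x + 1.0329 + 1.4558)^2
FOC: (2*7 + 1.0)*x = 3 + 1.0*(-1.0329 - 1.4558)
x^{k+1} = 0.0341
Step 2: z-update.
Minimize 3*z^2 + 7*z + (1.0/2)*(0.0341 - z + 1.4558)^2
FOC: (2*3 + 1.0)*z = -7 + 1.0*(0.0341 + 1.4558)
z^{k+1} = -0.7872
Step 3: u-update.
u^{k+1} = 1.4558 + 0.0341 + 0.7872 = 2.277
Step 4: Primal residual = |0.0341 + 0.7872| = 0.8212


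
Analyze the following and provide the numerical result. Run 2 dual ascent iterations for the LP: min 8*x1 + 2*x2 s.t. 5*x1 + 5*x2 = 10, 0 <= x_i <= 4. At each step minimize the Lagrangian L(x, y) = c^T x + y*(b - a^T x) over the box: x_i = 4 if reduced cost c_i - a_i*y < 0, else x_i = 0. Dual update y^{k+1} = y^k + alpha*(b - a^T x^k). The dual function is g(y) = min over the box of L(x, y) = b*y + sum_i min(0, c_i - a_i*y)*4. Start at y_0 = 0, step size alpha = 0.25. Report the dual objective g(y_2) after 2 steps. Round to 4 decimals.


Dual ascent for LP: min 8*x1 + 2*x2, 5*x1 + 5*x2 = 10, 0 <= x_i <= 4
Step 1: y^k = 0.0, reduced costs: (8.0, 2.0)
  x^k = (0.0, 0.0), subgradient = b - a^T x = 10.0
  y^{k+1} = 0.0 + 0.25*10.0 = 2.5
Step 2: y^k = 2.5, reduced costs: (-4.5, -10.5)
  x^k = (4.0, 4.0), subgradient = b - a^T x = -30.0
  y^{k+1} = 2.5 + 0.25*-30.0 = -5.0
Dual objective at y_2 = -5.0: reduced costs (33.0, 27.0), box minimizer x = (0.0, 0.0)
g(y_2) = b*y + (c1 - a1*y)*x1 + (c2 - a2*y)*x2 = 10*(-5.0) + 33.0*0.0 + 27.0*0.0 = -50.0 + 0.0 + 0.0 = -50.0


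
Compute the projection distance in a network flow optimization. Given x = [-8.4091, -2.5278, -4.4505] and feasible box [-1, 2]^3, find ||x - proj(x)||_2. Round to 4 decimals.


Project each component onto [-1, 2].
clip(-8.4091) = -1.0, clip(-2.5278) = -1.0, clip(-4.4505) = -1.0
Projection = [-1.0, -1.0, -1.0]
Squared diffs: [54.8948, 2.3342, 11.906]
Distance = sqrt(69.135) = 8.3147


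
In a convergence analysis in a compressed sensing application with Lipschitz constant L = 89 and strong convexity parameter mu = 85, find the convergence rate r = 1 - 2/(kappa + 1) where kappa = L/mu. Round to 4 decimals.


Step 1: Compute the condition number.
kappa = L/mu = 89/85 = 1.0471
Step 2: Compute the convergence rate.
r = 1 - 2/(kappa + 1) = 1 - 2*mu/(L + mu) = (L - mu)/(L + mu) = 4/174 = 0.023


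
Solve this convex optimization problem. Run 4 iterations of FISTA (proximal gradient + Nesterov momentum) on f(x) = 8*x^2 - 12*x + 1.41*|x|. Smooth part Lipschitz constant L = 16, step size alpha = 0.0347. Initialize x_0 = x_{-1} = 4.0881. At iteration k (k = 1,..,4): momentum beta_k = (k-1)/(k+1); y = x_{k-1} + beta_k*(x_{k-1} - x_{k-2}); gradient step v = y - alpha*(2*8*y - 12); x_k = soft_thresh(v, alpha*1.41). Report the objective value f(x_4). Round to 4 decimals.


FISTA on f(x) = 8*x^2 - 12*x + 1.41*|x|
L = 16, alpha = 0.0347
Iteration 1: beta = 0.0, y = 4.0881 + 0.0*(4.0881 - 4.0881) = 4.0881
  grad(y) = 53.4096, v = y - alpha*grad = 2.2348
  prox(v) = soft_thresh(2.2348, 0.0489) = 2.1859
Iteration 2: beta = 0.3333, y = 2.1859 + 0.3333*(2.1859 - 4.0881) = 1.5518
  grad(y) = 12.8285, v = y - alpha*grad = 1.1066
  prox(v) = soft_thresh(1.1066, 0.0489) = 1.0577
Iteration 3: beta = 0.5, y = 1.0577 + 0.5*(1.0577 - 2.1859) = 0.4936
  grad(y) = -4.102, v = y - alpha*grad = 0.636
  prox(v) = soft_thresh(0.636, 0.0489) = 0.587
Iteration 4: beta = 0.6, y = 0.587 + 0.6*(0.587 - 1.0577) = 0.3046
  grad(y) = -7.1258, v = y - alpha*grad = 0.5519
  prox(v) = soft_thresh(0.5519, 0.0489) = 0.503
f(x_4) = 8*0.503^2 - 12*0.503 + 1.41*|0.503| = -3.3026


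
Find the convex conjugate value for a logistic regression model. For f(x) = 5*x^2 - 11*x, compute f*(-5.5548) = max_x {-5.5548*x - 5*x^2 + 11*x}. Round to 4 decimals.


f*(y) = sup_x {y*x - a*x^2 - b*x} = sup_x {(y-b)*x - a*x^2}
FOC: (y - b) - 2a*x = 0 => x* = (y - b)/(2a)
x* = (-5.5548 + 11)/(2*5) = 0.5445
f*(-5.5548) = (y-b)^2/(4a) = (-5.5548 + 11)^2/(4*5)
= 29.6502/20 = 1.4825


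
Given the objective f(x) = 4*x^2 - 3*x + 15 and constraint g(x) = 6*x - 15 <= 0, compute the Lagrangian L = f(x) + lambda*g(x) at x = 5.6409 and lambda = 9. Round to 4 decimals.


Step 1: Evaluate f(x).
f(5.6409) = 4*5.6409^2 - 3*5.6409 + 15 = 125.3563
Step 2: Evaluate g(x).
g(5.6409) = 6*5.6409 - 15 = 18.8454
Step 3: Compute Lagrangian.
L = 125.3563 + 9*18.8454 = 294.9649


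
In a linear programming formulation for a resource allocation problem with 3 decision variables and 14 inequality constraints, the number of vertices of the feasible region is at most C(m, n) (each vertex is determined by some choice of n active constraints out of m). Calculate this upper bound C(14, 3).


Each vertex corresponds to some choice of n active constraints out of m, so the number of vertices is at most C(m, n) = m! / (n!(m-n)!).
m = 14, n = 3
Numerator: 14 * 13 * 12
Denominator: 3! = 6
C(14, 3) = 364


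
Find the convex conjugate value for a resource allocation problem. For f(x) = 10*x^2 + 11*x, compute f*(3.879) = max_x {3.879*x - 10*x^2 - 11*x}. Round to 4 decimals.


f*(y) = sup_x {y*x - a*x^2 - b*x} = sup_x {(y-b)*x - a*x^2}
FOC: (y - b) - 2a*x = 0 => x* = (y - b)/(2a)
x* = (3.879 - 11)/(2*10) = -0.3561
f*(3.879) = (y-b)^2/(4a) = (3.879 - 11)^2/(4*10)
= 50.7086/40 = 1.2677


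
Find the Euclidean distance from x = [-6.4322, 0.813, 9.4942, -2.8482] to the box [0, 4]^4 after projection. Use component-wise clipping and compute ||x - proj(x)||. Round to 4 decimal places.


Project each component onto [0, 4].
clip(-6.4322) = 0.0, clip(0.813) = 0.813, clip(9.4942) = 4.0, clip(-2.8482) = 0.0
Projection = [0.0, 0.813, 4.0, 0.0]
Squared diffs: [41.3732, 0.0, 30.1862, 8.1122]
Distance = sqrt(79.6716) = 8.9259


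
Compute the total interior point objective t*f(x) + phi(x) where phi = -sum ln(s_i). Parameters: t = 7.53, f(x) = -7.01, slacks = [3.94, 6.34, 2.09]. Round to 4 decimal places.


Step 1: Compute log-barrier.
ln values: [1.3712, 1.8469, 0.7372]
phi = -(1.3712 + 1.8469 + 0.7372) = -3.9552
Step 2: Compute augmented objective.
t*f(x) = 7.53*-7.01 = -52.7853
Total = -52.7853 - 3.9552 = -56.7405


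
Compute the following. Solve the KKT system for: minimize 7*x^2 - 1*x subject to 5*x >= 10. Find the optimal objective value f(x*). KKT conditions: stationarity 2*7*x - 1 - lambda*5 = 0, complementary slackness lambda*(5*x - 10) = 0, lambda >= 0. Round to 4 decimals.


Step 1: Try lambda = 0 (constraint inactive).
x_unc = 1/(2*7) = 0.0714
Check: 5*0.0714 = 0.357 < 10 -- violated!
Step 2: Constraint must be active: 5*x = 10
x* = 10/5 = 2.0
lambda = (2*7*2.0 - 1)/5 = 5.4
Step 3: Compute optimal value.
f(x*) = 7*2.0^2 - 1*2.0 = 26.0


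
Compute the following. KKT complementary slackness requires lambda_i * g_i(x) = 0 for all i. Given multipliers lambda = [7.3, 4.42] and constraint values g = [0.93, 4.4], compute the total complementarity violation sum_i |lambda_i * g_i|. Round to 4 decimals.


KKT complementary slackness check:
lambda_1 * g_1 = 7.3 * 0.93 = 6.789
lambda_2 * g_2 = 4.42 * 4.4 = 19.448
Total violation = 6.789 + 19.448 = 26.237


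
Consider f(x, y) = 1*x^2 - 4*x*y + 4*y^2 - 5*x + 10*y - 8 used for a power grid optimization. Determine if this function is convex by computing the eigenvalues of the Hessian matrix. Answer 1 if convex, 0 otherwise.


The Hessian of f(x,y) = 1*x^2 - 4*x*y + 4*y^2 - 5*x + 10*y - 8 is:
H = [[2, -4], [-4, 8]]
Trace = 2 + 8 = 10
Determinant = 2*8 - (-4)^2 = 0
Discriminant = (10)^2 - 4*0 = 100.0
Eigenvalues: lambda_1 = 0.0, lambda_2 = 10.0
The function is convex.

1


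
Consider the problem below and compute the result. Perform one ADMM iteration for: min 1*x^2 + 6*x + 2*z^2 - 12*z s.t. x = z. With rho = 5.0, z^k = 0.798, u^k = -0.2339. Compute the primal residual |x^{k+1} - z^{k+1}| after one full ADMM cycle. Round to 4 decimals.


ADMM iteration with rho = 5.0, z^k = 0.798, u^k = -0.2339
Step 1: x-update.
Minimize 1*x^2 + 6*x + (5.0/2)*(x - 0.798 - 0.2339)^2
FOC: (2*1 + 5.0)*x = -6 + 5.0*(0.798 + 0.2339)
x^{k+1} = -0.1201
Step 2: z-update.
Minimize 2*z^2 - 12*z + (5.0/2)*(-0.1201 - z - 0.2339)^2
FOC: (2*2 + 5.0)*z = 12 + 5.0*(-0.1201 - 0.2339)
z^{k+1} = 1.1367
Step 3: u-update.
u^{k+1} = -0.2339 - 0.1201 - 1.1367 = -1.4907
Step 4: Primal residual = |-0.1201 - 1.1367| = 1.2568


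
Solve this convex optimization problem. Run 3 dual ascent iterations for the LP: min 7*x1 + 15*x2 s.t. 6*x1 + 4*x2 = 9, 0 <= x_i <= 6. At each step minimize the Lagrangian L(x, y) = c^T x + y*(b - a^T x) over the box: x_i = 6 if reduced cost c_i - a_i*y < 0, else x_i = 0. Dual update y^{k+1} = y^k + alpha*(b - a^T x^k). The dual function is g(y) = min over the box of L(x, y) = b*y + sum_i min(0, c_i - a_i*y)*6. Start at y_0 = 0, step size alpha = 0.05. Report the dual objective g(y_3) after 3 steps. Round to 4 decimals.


Dual ascent for LP: min 7*x1 + 15*x2, 6*x1 + 4*x2 = 9, 0 <= x_i <= 6
Step 1: y^k = 0.0, reduced costs: (7.0, 15.0)
  x^k = (0.0, 0.0), subgradient = b - a^T x = 9.0
  y^{k+1} = 0.0 + 0.05*9.0 = 0.45
Step 2: y^k = 0.45, reduced costs: (4.3, 13.2)
  x^k = (0.0, 0.0), subgradient = b - a^T x = 9.0
  y^{k+1} = 0.45 + 0.05*9.0 = 0.9
Step 3: y^k = 0.9, reduced costs: (1.6, 11.4)
  x^k = (0.0, 0.0), subgradient = b - a^T x = 9.0
  y^{k+1} = 0.9 + 0.05*9.0 = 1.35
Dual objective at y_3 = 1.35: reduced costs (-1.1, 9.6), box minimizer x = (6.0, 0.0)
g(y_3) = b*y + (c1 - a1*y)*x1 + (c2 - a2*y)*x2 = 9*1.35 + (-1.1)*6.0 + 9.6*0.0 = 12.15 - 6.6 + 0.0 = 5.55


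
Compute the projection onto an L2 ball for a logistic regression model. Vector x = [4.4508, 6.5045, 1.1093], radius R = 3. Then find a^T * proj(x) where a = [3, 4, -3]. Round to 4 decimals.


Step 1: Compute ||x|| (intermediates to 6 decimals).
||x|| = sqrt(4.4508^2 + 6.5045^2 + 1.1093^2) = 7.959189
Step 2: Project.
Since ||x|| > R, scale = R/||x|| = 3/7.959189 = 0.376923, proj(x) = scale * x
proj(x) = [1.677609, 2.451696, 0.418121]
Step 3: Dot product.
a^T * proj(x) = 3*1.677609 + 4*2.451696 - 3*0.418121 = 13.5852


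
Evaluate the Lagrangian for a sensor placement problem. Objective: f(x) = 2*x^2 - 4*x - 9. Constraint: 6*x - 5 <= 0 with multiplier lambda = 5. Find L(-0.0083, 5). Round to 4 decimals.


Step 1: Evaluate f(x).
f(-0.0083) = 2*(-0.0083)^2 - 4*(-0.0083) - 9 = -8.9667
Step 2: Evaluate g(x).
g(-0.0083) = 6*-0.0083 - 5 = -5.0498
Step 3: Compute Lagrangian.
L = -8.9667 + 5*-5.0498 = -34.2157


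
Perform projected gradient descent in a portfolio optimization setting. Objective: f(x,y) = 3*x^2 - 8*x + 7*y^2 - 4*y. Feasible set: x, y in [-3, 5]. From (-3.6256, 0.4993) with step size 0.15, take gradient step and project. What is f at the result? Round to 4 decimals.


Step 1: Compute gradient at (-3.6256, 0.4993).
grad_x = 2*3*-3.6256 - 8 = -29.7536
grad_y = 2*7*0.4993 - 4 = 2.9902
Step 2: Gradient step.
x_raw = -3.6256 - 0.15*-29.7536 = 0.8374
y_raw = 0.4993 - 0.15*2.9902 = 0.0508
Step 3: Project onto [-3, 5].
x_proj = clip(0.8374) = 0.8374
y_proj = clip(0.0508) = 0.0508
Step 4: Evaluate f.
f(0.8374, 0.0508) = -4.7806


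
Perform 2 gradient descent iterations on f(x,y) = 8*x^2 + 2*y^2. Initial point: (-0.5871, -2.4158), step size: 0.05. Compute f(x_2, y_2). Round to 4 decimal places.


Gradient descent on f(x,y) = 8*x^2 + 2*y^2.
Starting point: (-0.5871, -2.4158), alpha = 0.05
Step 1: grad_x = 2*8*-0.5871 = -9.3936, grad_y = 2*2*-2.4158 = -9.6632
  x_1 = -0.5871 - 0.05*-9.3936 = -0.1174
  y_1 = -2.4158 - 0.05*-9.6632 = -1.9326
Step 2: grad_x = 2*8*-0.1174 = -1.8787, grad_y = 2*2*-1.9326 = -7.7306
  x_2 = -0.1174 - 0.05*-1.8787 = -0.0235
  y_2 = -1.9326 - 0.05*-7.7306 = -1.5461
f(-0.0235, -1.5461) = 8*(-0.0235)^2 + 2*(-1.5461)^2 = 4.7853


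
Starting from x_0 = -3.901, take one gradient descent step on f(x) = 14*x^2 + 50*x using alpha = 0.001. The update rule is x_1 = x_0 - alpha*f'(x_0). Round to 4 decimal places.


We compute the gradient at x_0 and apply the update.
f'(x) = 28*x + 50
f'(-3.901) = 28*-3.901 + 50 = -59.228
x_1 = -3.901 - 0.001*-59.228 = -3.8418


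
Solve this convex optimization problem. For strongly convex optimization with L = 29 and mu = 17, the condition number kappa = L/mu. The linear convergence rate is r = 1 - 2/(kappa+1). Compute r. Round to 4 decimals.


Step 1: Compute the condition number.
kappa = L/mu = 29/17 = 1.7059
Step 2: Compute the convergence rate.
r = 1 - 2/(kappa + 1) = 1 - 2*mu/(L + mu) = (L - mu)/(L + mu) = 12/46 = 0.2609


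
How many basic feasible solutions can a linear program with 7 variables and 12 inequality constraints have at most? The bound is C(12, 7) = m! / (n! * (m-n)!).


Each vertex corresponds to some choice of n active constraints out of m, so the number of vertices is at most C(m, n) = m! / (n!(m-n)!).
m = 12, n = 7
Numerator: 12 * 11 * 10 * 9 * 8 * 7 * 6
Denominator: 7! = 5040
C(12, 7) = 792


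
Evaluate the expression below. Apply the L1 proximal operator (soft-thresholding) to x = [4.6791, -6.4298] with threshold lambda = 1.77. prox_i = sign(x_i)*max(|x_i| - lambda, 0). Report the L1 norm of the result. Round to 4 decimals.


Soft-thresholding with lambda = 1.77:
prox(4.6791) = sign(4.6791)*max(|4.6791| - 1.77, 0) = 2.9091
prox(-6.4298) = sign(-6.4298)*max(|-6.4298| - 1.77, 0) = -4.6598
prox(x) = [2.9091, -4.6598]
||prox(x)||_1 = 2.9091 + 4.6598 = 7.5689


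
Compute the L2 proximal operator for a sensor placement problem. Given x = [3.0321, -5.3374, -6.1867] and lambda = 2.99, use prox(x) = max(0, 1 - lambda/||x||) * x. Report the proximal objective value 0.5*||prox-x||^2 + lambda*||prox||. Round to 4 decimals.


Step 1: Compute ||x||.
||x|| = 8.7153
Step 2: Compute scaling factor.
scale = max(0, 1 - 2.99/8.7153) = 0.6569
Step 3: prox(x) = [1.9919, -3.5063, -4.0642]
||prox(x)|| = 5.7253
Step 4: Proximal objective.
0.5*||prox-x||^2 = 4.4701
lambda*||prox|| = 17.1186
Total = 21.5887


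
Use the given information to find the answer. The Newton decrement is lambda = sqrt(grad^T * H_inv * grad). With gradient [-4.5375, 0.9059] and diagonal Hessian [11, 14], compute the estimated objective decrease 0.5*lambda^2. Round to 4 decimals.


Step 1: H is diagonal, so H^(-1) * g = [-0.4125, 0.0647].
Step 2: g^T H^(-1) g = sum_i g_i^2 / H_ii
  = (-4.5375)^2/11 + (0.9059)^2/14
  = 1.8717 + 0.0586 = 1.9303
Step 3: Objective decrease = 0.5 * g^T H^(-1) g = 0.9652


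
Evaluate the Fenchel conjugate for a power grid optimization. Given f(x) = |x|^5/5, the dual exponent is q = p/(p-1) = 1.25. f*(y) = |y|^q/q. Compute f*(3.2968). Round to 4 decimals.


The conjugate exponent q satisfies 1/p + 1/q = 1.
p = 5, so q = 5/(5 - 1) = 1.25
|y|^q = 3.2968^1.25 = 4.4424
f*(3.2968) = 4.4424 / 1.25 = 3.5539


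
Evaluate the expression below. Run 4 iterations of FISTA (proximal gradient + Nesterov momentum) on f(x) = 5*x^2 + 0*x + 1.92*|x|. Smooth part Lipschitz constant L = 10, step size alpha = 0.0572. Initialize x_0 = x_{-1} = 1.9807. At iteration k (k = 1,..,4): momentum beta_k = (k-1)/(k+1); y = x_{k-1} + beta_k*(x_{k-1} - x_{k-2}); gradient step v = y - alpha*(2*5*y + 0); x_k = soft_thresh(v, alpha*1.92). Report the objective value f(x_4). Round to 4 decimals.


FISTA on f(x) = 5*x^2 + 0*x + 1.92*|x|
L = 10, alpha = 0.0572
Iteration 1: beta = 0.0, y = 1.9807 + 0.0*(1.9807 - 1.9807) = 1.9807
  grad(y) = 19.807, v = y - alpha*grad = 0.8477
  prox(v) = soft_thresh(0.8477, 0.1098) = 0.7379
Iteration 2: beta = 0.3333, y = 0.7379 + 0.3333*(0.7379 - 1.9807) = 0.3237
  grad(y) = 3.2365, v = y - alpha*grad = 0.1385
  prox(v) = soft_thresh(0.1385, 0.1098) = 0.0287
Iteration 3: beta = 0.5, y = 0.0287 + 0.5*(0.0287 - 0.7379) = -0.3259
  grad(y) = -3.2591, v = y - alpha*grad = -0.1395
  prox(v) = soft_thresh(-0.1395, 0.1098) = -0.0297
Iteration 4: beta = 0.6, y = -0.0297 + 0.6*(-0.0297 - 0.0287) = -0.0647
  grad(y) = -0.6468, v = y - alpha*grad = -0.0277
  prox(v) = soft_thresh(-0.0277, 0.1098) = 0.0
f(x_4) = 5*0.0^2 + 0*0.0 + 1.92*|0.0| = 0.0


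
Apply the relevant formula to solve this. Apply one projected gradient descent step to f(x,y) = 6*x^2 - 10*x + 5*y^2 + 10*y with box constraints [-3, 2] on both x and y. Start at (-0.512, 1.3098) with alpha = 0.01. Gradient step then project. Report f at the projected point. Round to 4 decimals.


Step 1: Compute gradient at (-0.512, 1.3098).
grad_x = 2*6*-0.512 - 10 = -16.144
grad_y = 2*5*1.3098 + 10 = 23.098
Step 2: Gradient step.
x_raw = -0.512 - 0.01*-16.144 = -0.3506
y_raw = 1.3098 - 0.01*23.098 = 1.0788
Step 3: Project onto [-3, 2].
x_proj = clip(-0.3506) = -0.3506
y_proj = clip(1.0788) = 1.0788
Step 4: Evaluate f.
f(-0.3506, 1.0788) = 20.8504


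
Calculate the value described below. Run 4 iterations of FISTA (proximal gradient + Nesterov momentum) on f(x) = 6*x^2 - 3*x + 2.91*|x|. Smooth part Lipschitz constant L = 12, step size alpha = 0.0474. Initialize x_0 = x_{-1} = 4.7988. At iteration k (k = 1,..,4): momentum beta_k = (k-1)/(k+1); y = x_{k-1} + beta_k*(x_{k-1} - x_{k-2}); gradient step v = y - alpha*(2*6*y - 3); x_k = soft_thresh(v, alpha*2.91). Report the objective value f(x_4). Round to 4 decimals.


FISTA on f(x) = 6*x^2 - 3*x + 2.91*|x|
L = 12, alpha = 0.0474
Iteration 1: beta = 0.0, y = 4.7988 + 0.0*(4.7988 - 4.7988) = 4.7988
  grad(y) = 54.5856, v = y - alpha*grad = 2.2114
  prox(v) = soft_thresh(2.2114, 0.1379) = 2.0735
Iteration 2: beta = 0.3333, y = 2.0735 + 0.3333*(2.0735 - 4.7988) = 1.1651
  grad(y) = 10.9809, v = y - alpha*grad = 0.6446
  prox(v) = soft_thresh(0.6446, 0.1379) = 0.5066
Iteration 3: beta = 0.5, y = 0.5066 + 0.5*(0.5066 - 2.0735) = -0.2768
  grad(y) = -6.3214, v = y - alpha*grad = 0.0229
  prox(v) = soft_thresh(0.0229, 0.1379) = 0.0
Iteration 4: beta = 0.6, y = 0.0 + 0.6*(0.0 - 0.5066) = -0.304
  grad(y) = -6.6479, v = y - alpha*grad = 0.0111
  prox(v) = soft_thresh(0.0111, 0.1379) = 0.0
f(x_4) = 6*0.0^2 - 3*0.0 + 2.91*|0.0| = 0.0


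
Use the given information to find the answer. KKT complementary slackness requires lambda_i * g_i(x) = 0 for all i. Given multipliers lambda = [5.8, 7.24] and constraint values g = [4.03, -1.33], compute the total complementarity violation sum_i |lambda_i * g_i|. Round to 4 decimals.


KKT complementary slackness check:
lambda_1 * g_1 = 5.8 * 4.03 = 23.374
lambda_2 * g_2 = 7.24 * -1.33 = -9.6292
Total violation = 23.374 + 9.6292 = 33.0032


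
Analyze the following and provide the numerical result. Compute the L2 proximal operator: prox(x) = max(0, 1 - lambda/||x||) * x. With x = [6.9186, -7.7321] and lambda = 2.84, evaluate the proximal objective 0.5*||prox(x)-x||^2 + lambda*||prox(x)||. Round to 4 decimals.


Step 1: Compute ||x||.
||x|| = 10.3756
Step 2: Compute scaling factor.
scale = max(0, 1 - 2.84/10.3756) = 0.7263
Step 3: prox(x) = [5.0248, -5.6157]
||prox(x)|| = 7.5356
Step 4: Proximal objective.
0.5*||prox-x||^2 = 4.0328
lambda*||prox|| = 21.4011
Total = 25.4338


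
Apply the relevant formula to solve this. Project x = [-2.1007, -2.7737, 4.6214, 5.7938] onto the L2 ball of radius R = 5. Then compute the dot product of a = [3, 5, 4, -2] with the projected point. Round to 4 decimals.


Step 1: Compute ||x|| (intermediates to 6 decimals).
||x|| = sqrt((-2.1007)^2 + (-2.7737)^2 + 4.6214^2 + 5.7938^2) = 8.187296
Step 2: Project.
Since ||x|| > R, scale = R/||x|| = 5/8.187296 = 0.610702, proj(x) = scale * x
proj(x) = [-1.282902, -1.693904, 2.822298, 3.538285]
Step 3: Dot product.
a^T * proj(x) = 3*(-1.282902) + 5*(-1.693904) + 4*2.822298 - 2*3.538285 = -8.1056


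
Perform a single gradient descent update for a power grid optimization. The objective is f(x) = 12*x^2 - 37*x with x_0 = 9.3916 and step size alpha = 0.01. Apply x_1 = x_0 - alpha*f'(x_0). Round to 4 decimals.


We compute the gradient at x_0 and apply the update.
f'(x) = 24*x - 37
f'(9.3916) = 24*9.3916 - 37 = 188.3984
x_1 = 9.3916 - 0.01*188.3984 = 7.5076


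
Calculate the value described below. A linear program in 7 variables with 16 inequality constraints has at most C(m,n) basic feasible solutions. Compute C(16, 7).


Each vertex corresponds to some choice of n active constraints out of m, so the number of vertices is at most C(m, n) = m! / (n!(m-n)!).
m = 16, n = 7
Numerator: 16 * 15 * 14 * 13 * 12 * 11 * 10
Denominator: 7! = 5040
C(16, 7) = 11440


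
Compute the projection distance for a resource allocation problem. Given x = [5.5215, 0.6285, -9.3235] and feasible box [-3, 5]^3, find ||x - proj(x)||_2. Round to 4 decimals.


Project each component onto [-3, 5].
clip(5.5215) = 5.0, clip(0.6285) = 0.6285, clip(-9.3235) = -3.0
Projection = [5.0, 0.6285, -3.0]
Squared diffs: [0.272, 0.0, 39.9867]
Distance = sqrt(40.2587) = 6.345


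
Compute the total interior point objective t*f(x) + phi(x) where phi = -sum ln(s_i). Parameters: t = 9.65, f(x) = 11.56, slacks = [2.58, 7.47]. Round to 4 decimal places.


Step 1: Compute log-barrier.
ln values: [0.9478, 2.0109]
phi = -(0.9478 + 2.0109) = -2.9587
Step 2: Compute augmented objective.
t*f(x) = 9.65*11.56 = 111.554
Total = 111.554 - 2.9587 = 108.5953


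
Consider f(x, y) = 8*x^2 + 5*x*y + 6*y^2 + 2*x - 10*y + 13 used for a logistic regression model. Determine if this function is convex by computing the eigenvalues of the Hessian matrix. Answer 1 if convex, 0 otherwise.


The Hessian of f(x,y) = 8*x^2 + 5*x*y + 6*y^2 + 2*x - 10*y + 13 is:
H = [[16, 5], [5, 12]]
Trace = 16 + 12 = 28
Determinant = 16*12 - (5)^2 = 167
Discriminant = (28)^2 - 4*167 = 116.0
Eigenvalues: lambda_1 = 8.6148, lambda_2 = 19.3852
The function is convex.

1


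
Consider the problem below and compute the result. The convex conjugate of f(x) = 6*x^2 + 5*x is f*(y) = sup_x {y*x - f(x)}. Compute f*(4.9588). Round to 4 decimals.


f*(y) = sup_x {y*x - a*x^2 - b*x} = sup_x {(y-b)*x - a*x^2}
FOC: (y - b) - 2a*x = 0 => x* = (y - b)/(2a)
x* = (4.9588 - 5)/(2*6) = -0.0034
f*(4.9588) = (y-b)^2/(4a) = (4.9588 - 5)^2/(4*6)
= 0.0017/24 = 0.0001


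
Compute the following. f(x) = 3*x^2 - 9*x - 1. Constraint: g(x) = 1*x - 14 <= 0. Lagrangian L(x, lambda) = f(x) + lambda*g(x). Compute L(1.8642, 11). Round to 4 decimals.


Step 1: Evaluate f(x).
f(1.8642) = 3*1.8642^2 - 9*1.8642 - 1 = -7.3521
Step 2: Evaluate g(x).
g(1.8642) = 1*1.8642 - 14 = -12.1358
Step 3: Compute Lagrangian.
L = -7.3521 + 11*-12.1358 = -140.8459


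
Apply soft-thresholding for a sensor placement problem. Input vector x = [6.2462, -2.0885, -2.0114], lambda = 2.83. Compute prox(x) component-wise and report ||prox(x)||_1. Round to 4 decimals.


Soft-thresholding with lambda = 2.83:
prox(6.2462) = sign(6.2462)*max(|6.2462| - 2.83, 0) = 3.4162
prox(-2.0885) = sign(-2.0885)*max(|-2.0885| - 2.83, 0) = 0.0
prox(-2.0114) = sign(-2.0114)*max(|-2.0114| - 2.83, 0) = 0.0
prox(x) = [3.4162, 0.0, 0.0]
||prox(x)||_1 = 3.4162 + 0.0 + 0.0 = 3.4162


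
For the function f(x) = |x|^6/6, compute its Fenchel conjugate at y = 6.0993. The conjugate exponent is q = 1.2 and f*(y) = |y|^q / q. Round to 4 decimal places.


The conjugate exponent q satisfies 1/p + 1/q = 1.
p = 6, so q = 6/(6 - 1) = 1.2
|y|^q = 6.0993^1.2 = 8.7566
f*(6.0993) = 8.7566 / 1.2 = 7.2972


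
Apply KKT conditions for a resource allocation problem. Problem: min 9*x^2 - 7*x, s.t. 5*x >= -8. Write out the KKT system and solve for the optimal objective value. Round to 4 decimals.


Step 1: Try lambda = 0 (constraint inactive).
Stationarity: 2*9*x - 7 = 0
x* = 7/(2*9) = 7/18 = 0.3889 (rounded; the exact value 7/18 is used below)
Check constraint: 5*0.3889 = 1.9445 >= -8 -- satisfied.
Step 2: Compute optimal value.
f(x*) = 9*(7/18)^2 - 7*(7/18) = -1.3611


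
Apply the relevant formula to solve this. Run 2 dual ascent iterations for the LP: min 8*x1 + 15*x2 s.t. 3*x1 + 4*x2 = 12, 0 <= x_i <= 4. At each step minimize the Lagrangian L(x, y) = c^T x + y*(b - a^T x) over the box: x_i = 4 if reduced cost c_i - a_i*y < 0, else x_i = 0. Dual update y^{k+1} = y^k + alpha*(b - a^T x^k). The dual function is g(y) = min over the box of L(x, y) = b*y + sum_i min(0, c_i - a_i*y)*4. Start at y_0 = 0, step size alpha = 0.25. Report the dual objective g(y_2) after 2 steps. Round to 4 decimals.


Dual ascent for LP: min 8*x1 + 15*x2, 3*x1 + 4*x2 = 12, 0 <= x_i <= 4
Step 1: y^k = 0.0, reduced costs: (8.0, 15.0)
  x^k = (0.0, 0.0), subgradient = b - a^T x = 12.0
  y^{k+1} = 0.0 + 0.25*12.0 = 3.0
Step 2: y^k = 3.0, reduced costs: (-1.0, 3.0)
  x^k = (4.0, 0.0), subgradient = b - a^T x = 0.0
  y^{k+1} = 3.0 + 0.25*0.0 = 3.0
Dual objective at y_2 = 3.0: reduced costs (-1.0, 3.0), box minimizer x = (4.0, 0.0)
g(y_2) = b*y + (c1 - a1*y)*x1 + (c2 - a2*y)*x2 = 12*3.0 + (-1.0)*4.0 + 3.0*0.0 = 36.0 - 4.0 + 0.0 = 32.0


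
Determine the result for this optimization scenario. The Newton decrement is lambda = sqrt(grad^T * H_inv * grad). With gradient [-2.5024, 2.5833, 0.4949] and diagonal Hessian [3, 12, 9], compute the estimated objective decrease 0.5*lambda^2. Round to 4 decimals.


Step 1: H is diagonal, so H^(-1) * g = [-0.8341, 0.2153, 0.055].
Step 2: g^T H^(-1) g = sum_i g_i^2 / H_ii
  = (-2.5024)^2/3 + (2.5833)^2/12 + (0.4949)^2/9
  = 2.0873 + 0.5561 + 0.0272 = 2.6707
Step 3: Objective decrease = 0.5 * g^T H^(-1) g = 1.3353


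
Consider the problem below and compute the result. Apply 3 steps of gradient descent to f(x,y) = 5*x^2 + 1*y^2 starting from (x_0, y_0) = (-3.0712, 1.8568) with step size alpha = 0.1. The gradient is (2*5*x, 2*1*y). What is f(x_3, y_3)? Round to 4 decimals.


Gradient descent on f(x,y) = 5*x^2 + 1*y^2.
Starting point: (-3.0712, 1.8568), alpha = 0.1
Step 1: grad_x = 2*5*-3.0712 = -30.712, grad_y = 2*1*1.8568 = 3.7136
  x_1 = -3.0712 - 0.1*-30.712 = 0.0
  y_1 = 1.8568 - 0.1*3.7136 = 1.4854
Step 2: grad_x = 2*5*0.0 = 0.0, grad_y = 2*1*1.4854 = 2.9709
  x_2 = 0.0 - 0.1*0.0 = 0.0
  y_2 = 1.4854 - 0.1*2.9709 = 1.1884
Step 3: grad_x = 2*5*0.0 = 0.0, grad_y = 2*1*1.1884 = 2.3767
  x_3 = 0.0 - 0.1*0.0 = 0.0
  y_3 = 1.1884 - 0.1*2.3767 = 0.9507
f(0.0, 0.9507) = 5*0.0^2 + 1*0.9507^2 = 0.9038


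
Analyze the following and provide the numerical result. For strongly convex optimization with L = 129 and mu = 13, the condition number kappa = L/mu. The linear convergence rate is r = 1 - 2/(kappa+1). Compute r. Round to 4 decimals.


Step 1: Compute the condition number.
kappa = L/mu = 129/13 = 9.9231
Step 2: Compute the convergence rate.
r = 1 - 2/(kappa + 1) = 1 - 2*mu/(L + mu) = (L - mu)/(L + mu) = 116/142 = 0.8169


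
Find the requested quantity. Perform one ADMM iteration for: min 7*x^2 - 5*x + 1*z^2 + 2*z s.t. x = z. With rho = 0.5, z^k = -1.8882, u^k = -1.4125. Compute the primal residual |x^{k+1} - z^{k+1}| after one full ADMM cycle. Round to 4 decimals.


ADMM iteration with rho = 0.5, z^k = -1.8882, u^k = -1.4125
Step 1: x-update.
Minimize 7*x^2 - 5*x + (0.5/2)*(x + 1.8882 - 1.4125)^2
FOC: (2*7 + 0.5)*x = 5 + 0.5*(-1.8882 + 1.4125)
x^{k+1} = 0.3284
Step 2: z-update.
Minimize 1*z^2 + 2*z + (0.5/2)*(0.3284 - z - 1.4125)^2
FOC: (2*1 + 0.5)*z = -2 + 0.5*(0.3284 - 1.4125)
z^{k+1} = -1.0168
Step 3: u-update.
u^{k+1} = -1.4125 + 0.3284 + 1.0168 = -0.0673
Step 4: Primal residual = |0.3284 + 1.0168| = 1.3452


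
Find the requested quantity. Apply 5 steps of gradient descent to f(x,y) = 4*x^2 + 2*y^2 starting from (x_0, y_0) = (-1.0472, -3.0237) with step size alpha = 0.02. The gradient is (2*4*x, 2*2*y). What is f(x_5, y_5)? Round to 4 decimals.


Gradient descent on f(x,y) = 4*x^2 + 2*y^2.
Starting point: (-1.0472, -3.0237), alpha = 0.02
Step 1: grad_x = 2*4*-1.0472 = -8.3776, grad_y = 2*2*-3.0237 = -12.0948
  x_1 = -1.0472 - 0.02*-8.3776 = -0.8796
  y_1 = -3.0237 - 0.02*-12.0948 = -2.7818
Step 2: grad_x = 2*4*-0.8796 = -7.0372, grad_y = 2*2*-2.7818 = -11.1272
  x_2 = -0.8796 - 0.02*-7.0372 = -0.7389
  y_2 = -2.7818 - 0.02*-11.1272 = -2.5593
Step 3: grad_x = 2*4*-0.7389 = -5.9112, grad_y = 2*2*-2.5593 = -10.237
  x_3 = -0.7389 - 0.02*-5.9112 = -0.6207
  y_3 = -2.5593 - 0.02*-10.237 = -2.3545
Step 4: grad_x = 2*4*-0.6207 = -4.9654, grad_y = 2*2*-2.3545 = -9.4181
  x_4 = -0.6207 - 0.02*-4.9654 = -0.5214
  y_4 = -2.3545 - 0.02*-9.4181 = -2.1662
Step 5: grad_x = 2*4*-0.5214 = -4.171, grad_y = 2*2*-2.1662 = -8.6646
  x_5 = -0.5214 - 0.02*-4.171 = -0.438
  y_5 = -2.1662 - 0.02*-8.6646 = -1.9929
f(-0.438, -1.9929) = 4*(-0.438)^2 + 2*(-1.9929)^2 = 8.7102


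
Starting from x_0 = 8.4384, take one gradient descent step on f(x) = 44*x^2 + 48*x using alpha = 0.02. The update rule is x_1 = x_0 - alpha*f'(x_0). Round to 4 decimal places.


We compute the gradient at x_0 and apply the update.
f'(x) = 88*x + 48
f'(8.4384) = 88*8.4384 + 48 = 790.5792
x_1 = 8.4384 - 0.02*790.5792 = -7.3732


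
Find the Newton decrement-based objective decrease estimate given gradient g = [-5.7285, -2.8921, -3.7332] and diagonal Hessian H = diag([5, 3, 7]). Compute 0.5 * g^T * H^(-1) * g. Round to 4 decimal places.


Step 1: H is diagonal, so H^(-1) * g = [-1.1457, -0.964, -0.5333].
Step 2: g^T H^(-1) g = sum_i g_i^2 / H_ii
  = (-5.7285)^2/5 + (-2.8921)^2/3 + (-3.7332)^2/7
  = 6.5631 + 2.7881 + 1.991 = 11.3422
Step 3: Objective decrease = 0.5 * g^T H^(-1) g = 5.6711


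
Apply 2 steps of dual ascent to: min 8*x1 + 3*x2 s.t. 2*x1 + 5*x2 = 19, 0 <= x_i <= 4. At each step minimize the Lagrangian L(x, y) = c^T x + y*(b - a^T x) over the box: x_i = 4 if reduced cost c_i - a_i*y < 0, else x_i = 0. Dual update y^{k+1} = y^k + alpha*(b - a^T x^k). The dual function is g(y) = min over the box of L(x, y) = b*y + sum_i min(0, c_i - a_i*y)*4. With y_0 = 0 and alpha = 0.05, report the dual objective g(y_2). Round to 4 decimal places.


Dual ascent for LP: min 8*x1 + 3*x2, 2*x1 + 5*x2 = 19, 0 <= x_i <= 4
Step 1: y^k = 0.0, reduced costs: (8.0, 3.0)
  x^k = (0.0, 0.0), subgradient = b - a^T x = 19.0
  y^{k+1} = 0.0 + 0.05*19.0 = 0.95
Step 2: y^k = 0.95, reduced costs: (6.1, -1.75)
  x^k = (0.0, 4.0), subgradient = b - a^T x = -1.0
  y^{k+1} = 0.95 + 0.05*-1.0 = 0.9
Dual objective at y_2 = 0.9: reduced costs (6.2, -1.5), box minimizer x = (0.0, 4.0)
g(y_2) = b*y + (c1 - a1*y)*x1 + (c2 - a2*y)*x2 = 19*0.9 + 6.2*0.0 + (-1.5)*4.0 = 17.1 + 0.0 - 6.0 = 11.1


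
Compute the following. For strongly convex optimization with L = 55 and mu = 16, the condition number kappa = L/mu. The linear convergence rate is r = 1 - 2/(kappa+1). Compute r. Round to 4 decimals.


Step 1: Compute the condition number.
kappa = L/mu = 55/16 = 3.4375
Step 2: Compute the convergence rate.
r = 1 - 2/(kappa + 1) = 1 - 2*mu/(L + mu) = (L - mu)/(L + mu) = 39/71 = 0.5493


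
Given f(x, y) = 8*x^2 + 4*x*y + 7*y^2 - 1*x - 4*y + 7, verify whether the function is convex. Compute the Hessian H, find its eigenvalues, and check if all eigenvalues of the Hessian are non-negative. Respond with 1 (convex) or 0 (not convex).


The Hessian of f(x,y) = 8*x^2 + 4*x*y + 7*y^2 - 1*x - 4*y + 7 is:
H = [[16, 4], [4, 14]]
Trace = 16 + 14 = 30
Determinant = 16*14 - (4)^2 = 208
Discriminant = (30)^2 - 4*208 = 68.0
Eigenvalues: lambda_1 = 10.8769, lambda_2 = 19.1231
The function is convex.

1


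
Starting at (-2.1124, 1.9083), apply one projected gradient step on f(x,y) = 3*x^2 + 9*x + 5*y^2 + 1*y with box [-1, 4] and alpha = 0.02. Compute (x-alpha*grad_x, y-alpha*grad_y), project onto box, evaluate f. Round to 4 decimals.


Step 1: Compute gradient at (-2.1124, 1.9083).
grad_x = 2*3*-2.1124 + 9 = -3.6744
grad_y = 2*5*1.9083 + 1 = 20.083
Step 2: Gradient step.
x_raw = -2.1124 - 0.02*-3.6744 = -2.0389
y_raw = 1.9083 - 0.02*20.083 = 1.5066
Step 3: Project onto [-1, 4].
x_proj = clip(-2.0389) = -1.0
y_proj = clip(1.5066) = 1.5066
Step 4: Evaluate f.
f(-1.0, 1.5066) = 6.8565


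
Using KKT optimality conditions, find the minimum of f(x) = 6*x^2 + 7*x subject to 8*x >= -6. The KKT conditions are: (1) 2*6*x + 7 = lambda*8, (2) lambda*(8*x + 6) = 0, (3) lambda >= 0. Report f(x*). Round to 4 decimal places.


Step 1: Try lambda = 0 (constraint inactive).
Stationarity: 2*6*x + 7 = 0
x* = -7/(2*6) = -7/12 = -0.5833 (rounded; the exact value -7/12 is used below)
Check constraint: 8*-0.5833 = -4.6664 >= -6 -- satisfied.
Step 2: Compute optimal value.
f(x*) = 6*(-7/12)^2 + 7*(-7/12) = -2.0417


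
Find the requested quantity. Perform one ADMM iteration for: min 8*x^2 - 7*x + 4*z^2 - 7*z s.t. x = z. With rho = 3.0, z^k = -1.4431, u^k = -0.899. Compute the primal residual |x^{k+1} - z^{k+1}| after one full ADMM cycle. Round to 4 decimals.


ADMM iteration with rho = 3.0, z^k = -1.4431, u^k = -0.899
Step 1: x-update.
Minimize 8*x^2 - 7*x + (3.0/2)*(x + 1.4431 - 0.899)^2
FOC: (2*8 + 3.0)*x = 7 + 3.0*(-1.4431 + 0.899)
x^{k+1} = 0.2825
Step 2: z-update.
Minimize 4*z^2 - 7*z + (3.0/2)*(0.2825 - z - 0.899)^2
FOC: (2*4 + 3.0)*z = 7 + 3.0*(0.2825 - 0.899)
z^{k+1} = 0.4682
Step 3: u-update.
u^{k+1} = -0.899 + 0.2825 - 0.4682 = -1.0847
Step 4: Primal residual = |0.2825 - 0.4682| = 0.1857


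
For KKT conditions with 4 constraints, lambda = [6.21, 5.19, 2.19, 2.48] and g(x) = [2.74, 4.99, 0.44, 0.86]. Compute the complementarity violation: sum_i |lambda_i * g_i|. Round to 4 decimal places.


KKT complementary slackness check:
lambda_1 * g_1 = 6.21 * 2.74 = 17.0154
lambda_2 * g_2 = 5.19 * 4.99 = 25.8981
lambda_3 * g_3 = 2.19 * 0.44 = 0.9636
lambda_4 * g_4 = 2.48 * 0.86 = 2.1328
Total violation = 17.0154 + 25.8981 + 0.9636 + 2.1328 = 46.0099


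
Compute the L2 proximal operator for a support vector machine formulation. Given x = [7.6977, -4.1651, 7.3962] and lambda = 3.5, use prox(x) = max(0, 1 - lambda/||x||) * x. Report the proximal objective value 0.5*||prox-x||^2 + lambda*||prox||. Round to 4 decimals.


Step 1: Compute ||x||.
||x|| = 11.4589
Step 2: Compute scaling factor.
scale = max(0, 1 - 3.5/11.4589) = 0.6946
Step 3: prox(x) = [5.3465, -2.8929, 5.1371]
||prox(x)|| = 7.9589
Step 4: Proximal objective.
0.5*||prox-x||^2 = 6.125
lambda*||prox|| = 27.8562
Total = 33.9812


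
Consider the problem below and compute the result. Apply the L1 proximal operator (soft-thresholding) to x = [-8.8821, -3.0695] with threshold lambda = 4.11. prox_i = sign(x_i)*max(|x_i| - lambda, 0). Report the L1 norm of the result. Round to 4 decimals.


Soft-thresholding with lambda = 4.11:
prox(-8.8821) = sign(-8.8821)*max(|-8.8821| - 4.11, 0) = -4.7721
prox(-3.0695) = sign(-3.0695)*max(|-3.0695| - 4.11, 0) = 0.0
prox(x) = [-4.7721, 0.0]
||prox(x)||_1 = 4.7721 + 0.0 = 4.7721


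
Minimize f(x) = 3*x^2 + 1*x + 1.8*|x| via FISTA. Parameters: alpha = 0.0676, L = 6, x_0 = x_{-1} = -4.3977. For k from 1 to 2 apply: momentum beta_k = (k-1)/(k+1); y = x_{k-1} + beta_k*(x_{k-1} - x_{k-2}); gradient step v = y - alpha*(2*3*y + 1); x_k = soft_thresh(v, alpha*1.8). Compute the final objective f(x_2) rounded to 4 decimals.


FISTA on f(x) = 3*x^2 + 1*x + 1.8*|x|
L = 6, alpha = 0.0676
Iteration 1: beta = 0.0, y = -4.3977 + 0.0*(-4.3977 + 4.3977) = -4.3977
  grad(y) = -25.3862, v = y - alpha*grad = -2.6816
  prox(v) = soft_thresh(-2.6816, 0.1217) = -2.5599
Iteration 2: beta = 0.3333, y = -2.5599 + 0.3333*(-2.5599 + 4.3977) = -1.9473
  grad(y) = -10.6839, v = y - alpha*grad = -1.2251
  prox(v) = soft_thresh(-1.2251, 0.1217) = -1.1034
f(x_2) = 3*(-1.1034)^2 + 1*(-1.1034) + 1.8*|-1.1034| = 4.5352


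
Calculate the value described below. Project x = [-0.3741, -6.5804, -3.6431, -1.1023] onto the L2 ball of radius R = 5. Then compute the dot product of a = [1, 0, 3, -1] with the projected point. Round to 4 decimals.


Step 1: Compute ||x|| (intermediates to 6 decimals).
||x|| = sqrt((-0.3741)^2 + (-6.5804)^2 + (-3.6431)^2 + (-1.1023)^2) = 7.611101
Step 2: Project.
Since ||x|| > R, scale = R/||x|| = 5/7.611101 = 0.656935, proj(x) = scale * x
proj(x) = [-0.245759, -4.322895, -2.39328, -0.724139]
Step 3: Dot product.
a^T * proj(x) = 1*(-0.245759) + 0*(-4.322895) + 3*(-2.39328) - 1*(-0.724139) = -6.7015


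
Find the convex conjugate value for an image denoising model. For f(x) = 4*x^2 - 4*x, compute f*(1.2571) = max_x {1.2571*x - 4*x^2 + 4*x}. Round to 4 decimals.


f*(y) = sup_x {y*x - a*x^2 - b*x} = sup_x {(y-b)*x - a*x^2}
FOC: (y - b) - 2a*x = 0 => x* = (y - b)/(2a)
x* = (1.2571 + 4)/(2*4) = 0.6571
f*(1.2571) = (y-b)^2/(4a) = (1.2571 + 4)^2/(4*4)
= 27.6371/16 = 1.7273


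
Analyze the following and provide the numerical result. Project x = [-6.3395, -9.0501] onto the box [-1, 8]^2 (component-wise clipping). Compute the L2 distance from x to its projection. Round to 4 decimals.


Project each component onto [-1, 8].
clip(-6.3395) = -1.0, clip(-9.0501) = -1.0
Projection = [-1.0, -1.0]
Squared diffs: [28.5103, 64.8041]
Distance = sqrt(93.3144) = 9.6599


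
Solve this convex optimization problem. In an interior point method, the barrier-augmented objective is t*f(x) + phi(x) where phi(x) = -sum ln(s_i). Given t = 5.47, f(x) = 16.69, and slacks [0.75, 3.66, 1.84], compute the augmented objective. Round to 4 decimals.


Step 1: Compute log-barrier.
ln values: [-0.2877, 1.2975, 0.6098]
phi = -(-0.2877 + 1.2975 + 0.6098) = -1.6195
Step 2: Compute augmented objective.
t*f(x) = 5.47*16.69 = 91.2943
Total = 91.2943 - 1.6195 = 89.6748


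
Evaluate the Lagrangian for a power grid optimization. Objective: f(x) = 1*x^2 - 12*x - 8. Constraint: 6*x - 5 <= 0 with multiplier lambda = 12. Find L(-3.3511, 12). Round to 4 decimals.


Step 1: Evaluate f(x).
f(-3.3511) = 1*(-3.3511)^2 - 12*(-3.3511) - 8 = 43.4431
Step 2: Evaluate g(x).
g(-3.3511) = 6*-3.3511 - 5 = -25.1066
Step 3: Compute Lagrangian.
L = 43.4431 + 12*-25.1066 = -257.8361
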